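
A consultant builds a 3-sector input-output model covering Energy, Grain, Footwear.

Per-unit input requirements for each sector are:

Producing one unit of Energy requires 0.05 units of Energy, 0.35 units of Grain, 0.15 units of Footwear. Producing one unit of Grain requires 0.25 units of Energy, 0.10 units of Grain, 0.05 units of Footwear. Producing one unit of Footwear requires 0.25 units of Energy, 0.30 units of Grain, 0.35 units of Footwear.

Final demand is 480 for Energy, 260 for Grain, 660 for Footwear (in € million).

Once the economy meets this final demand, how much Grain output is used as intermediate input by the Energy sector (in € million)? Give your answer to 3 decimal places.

z_GE = 415.818

I − A =
  [   0.95    -0.25    -0.25]
  [  -0.35     0.90    -0.30]
  [  -0.15    -0.05     0.65]
Cofactors of I−A, C_ij = (−1)^(i+j)·(minor ij) (rows/columns in the sector order above):
  C_11 = (0.90)(0.65) − (-0.30)(-0.05) = 0.5700
  C_12 = −[(-0.35)(0.65) − (-0.30)(-0.15)] = 0.2725
  C_13 = (-0.35)(-0.05) − (0.90)(-0.15) = 0.1525
  C_21 = −[(-0.25)(0.65) − (-0.25)(-0.05)] = 0.1750
  C_22 = (0.95)(0.65) − (-0.25)(-0.15) = 0.5800
  C_23 = −[(0.95)(-0.05) − (-0.25)(-0.15)] = 0.0850
  C_31 = (-0.25)(-0.30) − (-0.25)(0.90) = 0.3000
  C_32 = −[(0.95)(-0.30) − (-0.25)(-0.35)] = 0.3725
  C_33 = (0.95)(0.90) − (-0.25)(-0.35) = 0.7675
det(I−A) = Σ_j (I−A)_1j·C_1j = (0.95)(0.5700) + (-0.25)(0.2725) + (-0.25)(0.1525) = 0.43525
adj(I−A) = Cᵀ =
  [ 0.5700   0.1750   0.3000]
  [ 0.2725   0.5800   0.3725]
  [ 0.1525   0.0850   0.7675]
(I − A)⁻¹ = adj(I−A) / det(I−A) ≈
  [   1.3096     0.4021     0.6893]
  [   0.6261     1.3326     0.8558]
  [   0.3504     0.1953     1.7634]
First solve x = (I − A)⁻¹ d = adj(I−A)·d / det(I−A); in particular x_E = (0.5700·480 + 0.1750·260 + 0.3000·660) / 0.43525 = 517.10 / 0.43525 ≈ 1188.05284.
Intermediate flow from G to E: z_GE = a_GE · x_E = 0.35 × 517.10 / 0.43525 = 180.985 / 0.43525 ≈ 415.818.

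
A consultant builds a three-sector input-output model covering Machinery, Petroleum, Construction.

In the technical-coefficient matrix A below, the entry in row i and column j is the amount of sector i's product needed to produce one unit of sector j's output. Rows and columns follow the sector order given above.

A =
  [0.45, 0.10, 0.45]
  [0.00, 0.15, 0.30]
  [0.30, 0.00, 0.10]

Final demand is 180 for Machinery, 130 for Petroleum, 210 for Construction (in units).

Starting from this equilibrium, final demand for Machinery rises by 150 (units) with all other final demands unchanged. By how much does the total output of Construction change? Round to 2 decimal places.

Δx_3 = 128.79

I − A =
  [   0.55    -0.10    -0.45]
  [   0.00     0.85    -0.30]
  [  -0.30     0.00     0.90]
Cofactors of I−A, C_ij = (−1)^(i+j)·(minor ij) (rows/columns in the sector order above):
  C_11 = (0.85)(0.90) − (-0.30)(0.00) = 0.7650
  C_12 = −[(0.00)(0.90) − (-0.30)(-0.30)] = 0.0900
  C_13 = (0.00)(0.00) − (0.85)(-0.30) = 0.2550
  C_21 = −[(-0.10)(0.90) − (-0.45)(0.00)] = 0.0900
  C_22 = (0.55)(0.90) − (-0.45)(-0.30) = 0.3600
  C_23 = −[(0.55)(0.00) − (-0.10)(-0.30)] = 0.0300
  C_31 = (-0.10)(-0.30) − (-0.45)(0.85) = 0.4125
  C_32 = −[(0.55)(-0.30) − (-0.45)(0.00)] = 0.1650
  C_33 = (0.55)(0.85) − (-0.10)(0.00) = 0.4675
det(I−A) = Σ_j (I−A)_1j·C_1j = (0.55)(0.7650) + (-0.10)(0.0900) + (-0.45)(0.2550) = 0.2970
adj(I−A) = Cᵀ =
  [ 0.7650   0.0900   0.4125]
  [ 0.0900   0.3600   0.1650]
  [ 0.2550   0.0300   0.4675]
(I − A)⁻¹ = adj(I−A) / det(I−A) ≈
  [   2.5758     0.3030     1.3889]
  [   0.3030     1.2121     0.5556]
  [   0.8586     0.1010     1.5741]
Δx = (I − A)⁻¹ Δd with Δd having +150 in the Machinery component and 0 elsewhere.
So Δx_3 = L_31 · (+150), where L_31 = adj(I−A)_31 / det(I−A) = 0.2550 / 0.2970.
Δx_3 = 0.2550 × (+150) / 0.2970 = 38.25 / 0.2970 ≈ 128.79.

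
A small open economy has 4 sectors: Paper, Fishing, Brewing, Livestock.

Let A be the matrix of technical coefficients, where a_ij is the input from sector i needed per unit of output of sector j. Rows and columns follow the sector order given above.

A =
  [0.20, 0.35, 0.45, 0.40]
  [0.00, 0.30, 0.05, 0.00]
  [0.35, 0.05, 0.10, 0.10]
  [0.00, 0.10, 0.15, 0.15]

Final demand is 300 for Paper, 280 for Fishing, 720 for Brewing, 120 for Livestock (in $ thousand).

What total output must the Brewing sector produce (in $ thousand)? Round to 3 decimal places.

I − A =
  [   0.80    -0.35    -0.45    -0.40]
  [   0.00     0.70    -0.05     0.00]
  [  -0.35    -0.05     0.90    -0.10]
  [   0.00    -0.10    -0.15     0.85]
Compute the cofactors C_ij = (−1)^(i+j)·(3×3 minor ij) of I−A; the adjugate is their transpose:
adj(I−A) = Cᵀ =
  [ 0.522375   0.325125   0.326625   0.284250]
  [ 0.014875   0.445125   0.034000   0.011000]
  [ 0.208250   0.160125   0.476000   0.154000]
  [ 0.038500   0.080625   0.088000   0.385625]
det(I−A) = Σ_j (I−A)_1j·C_1j = (0.80)(0.522375) + (-0.35)(0.014875) + (-0.45)(0.208250) + (-0.40)(0.038500) = 0.30358125
(I − A)⁻¹ = adj(I−A) / det(I−A) ≈
  [   1.7207     1.0710     1.0759     0.9363]
  [   0.0490     1.4662     0.1120     0.0362]
  [   0.6860     0.5275     1.5679     0.5073]
  [   0.1268     0.2656     0.2899     1.2703]
x = (I − A)⁻¹ d = adj(I−A)·d / det(I−A), with det(I−A) = 0.30358125:
  x_P = (0.522375·300 + 0.325125·280 + 0.326625·720 + 0.284250·120) / 0.30358125 = 517.0275 / 0.30358125 ≈ 1703.094
  x_F = (0.014875·300 + 0.445125·280 + 0.034000·720 + 0.011000·120) / 0.30358125 = 154.8975 / 0.30358125 ≈ 510.234
  x_B = (0.208250·300 + 0.160125·280 + 0.476000·720 + 0.154000·120) / 0.30358125 = 468.51 / 0.30358125 ≈ 1543.277
  x_L = (0.038500·300 + 0.080625·280 + 0.088000·720 + 0.385625·120) / 0.30358125 = 143.76 / 0.30358125 ≈ 473.547

x_B = 1543.277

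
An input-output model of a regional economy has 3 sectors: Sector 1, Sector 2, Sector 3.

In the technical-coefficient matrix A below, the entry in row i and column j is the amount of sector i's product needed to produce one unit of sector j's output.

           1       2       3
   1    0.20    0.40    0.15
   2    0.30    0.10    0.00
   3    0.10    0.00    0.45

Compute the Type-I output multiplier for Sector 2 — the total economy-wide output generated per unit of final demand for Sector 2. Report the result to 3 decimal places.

I − A =
  [   0.80    -0.40    -0.15]
  [  -0.30     0.90     0.00]
  [  -0.10     0.00     0.55]
Cofactors of I−A, C_ij = (−1)^(i+j)·(minor ij) (rows/columns in the sector order above):
  C_11 = (0.90)(0.55) − (0.00)(0.00) = 0.4950
  C_12 = −[(-0.30)(0.55) − (0.00)(-0.10)] = 0.1650
  C_13 = (-0.30)(0.00) − (0.90)(-0.10) = 0.0900
  C_21 = −[(-0.40)(0.55) − (-0.15)(0.00)] = 0.2200
  C_22 = (0.80)(0.55) − (-0.15)(-0.10) = 0.4250
  C_23 = −[(0.80)(0.00) − (-0.40)(-0.10)] = 0.0400
  C_31 = (-0.40)(0.00) − (-0.15)(0.90) = 0.1350
  C_32 = −[(0.80)(0.00) − (-0.15)(-0.30)] = 0.0450
  C_33 = (0.80)(0.90) − (-0.40)(-0.30) = 0.6000
det(I−A) = Σ_j (I−A)_1j·C_1j = (0.80)(0.4950) + (-0.40)(0.1650) + (-0.15)(0.0900) = 0.3165
adj(I−A) = Cᵀ =
  [ 0.4950   0.2200   0.1350]
  [ 0.1650   0.4250   0.0450]
  [ 0.0900   0.0400   0.6000]
(I − A)⁻¹ = adj(I−A) / det(I−A) ≈
  [   1.5640     0.6951     0.4265]
  [   0.5213     1.3428     0.1422]
  [   0.2844     0.1264     1.8957]
The output multiplier for sector j is the column-j sum of the Leontief inverse (I − A)⁻¹ = adj(I−A) / det(I−A).
Column 2 of adj(I−A): (0.2200, 0.4250, 0.0400); det(I−A) = 0.3165.
m_2 = (0.2200 + 0.4250 + 0.0400) / 0.3165 = 0.685 / 0.3165 ≈ 2.164.

m_2 = 2.164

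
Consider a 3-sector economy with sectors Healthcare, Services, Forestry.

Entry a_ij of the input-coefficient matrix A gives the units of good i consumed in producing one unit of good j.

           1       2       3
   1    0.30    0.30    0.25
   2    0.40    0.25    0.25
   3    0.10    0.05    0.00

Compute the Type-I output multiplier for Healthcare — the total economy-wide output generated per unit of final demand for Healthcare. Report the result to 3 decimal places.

m_1 = 3.445

I − A =
  [   0.70    -0.30    -0.25]
  [  -0.40     0.75    -0.25]
  [  -0.10    -0.05     1.00]
Cofactors of I−A, C_ij = (−1)^(i+j)·(minor ij) (rows/columns in the sector order above):
  C_11 = (0.75)(1.00) − (-0.25)(-0.05) = 0.7375
  C_12 = −[(-0.40)(1.00) − (-0.25)(-0.10)] = 0.4250
  C_13 = (-0.40)(-0.05) − (0.75)(-0.10) = 0.0950
  C_21 = −[(-0.30)(1.00) − (-0.25)(-0.05)] = 0.3125
  C_22 = (0.70)(1.00) − (-0.25)(-0.10) = 0.6750
  C_23 = −[(0.70)(-0.05) − (-0.30)(-0.10)] = 0.0650
  C_31 = (-0.30)(-0.25) − (-0.25)(0.75) = 0.2625
  C_32 = −[(0.70)(-0.25) − (-0.25)(-0.40)] = 0.2750
  C_33 = (0.70)(0.75) − (-0.30)(-0.40) = 0.4050
det(I−A) = Σ_j (I−A)_1j·C_1j = (0.70)(0.7375) + (-0.30)(0.4250) + (-0.25)(0.0950) = 0.3650
adj(I−A) = Cᵀ =
  [ 0.7375   0.3125   0.2625]
  [ 0.4250   0.6750   0.2750]
  [ 0.0950   0.0650   0.4050]
(I − A)⁻¹ = adj(I−A) / det(I−A) ≈
  [   2.0205     0.8562     0.7192]
  [   1.1644     1.8493     0.7534]
  [   0.2603     0.1781     1.1096]
The output multiplier for sector j is the column-j sum of the Leontief inverse (I − A)⁻¹ = adj(I−A) / det(I−A).
Column 1 of adj(I−A): (0.7375, 0.4250, 0.0950); det(I−A) = 0.3650.
m_1 = (0.7375 + 0.4250 + 0.0950) / 0.3650 = 1.2575 / 0.3650 ≈ 3.445.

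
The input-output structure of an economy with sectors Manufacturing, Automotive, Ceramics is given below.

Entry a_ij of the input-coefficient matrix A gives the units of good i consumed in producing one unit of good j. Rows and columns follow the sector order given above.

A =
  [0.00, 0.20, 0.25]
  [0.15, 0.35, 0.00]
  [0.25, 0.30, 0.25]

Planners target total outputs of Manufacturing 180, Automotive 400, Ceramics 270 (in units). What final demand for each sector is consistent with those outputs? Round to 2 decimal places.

I − A =
  [   1.00    -0.20    -0.25]
  [  -0.15     0.65     0.00]
  [  -0.25    -0.30     0.75]
d = (I − A) x:
  d_M = (+1.00)·180 + (-0.20)·400 + (-0.25)·270 = 32.50
  d_A = (-0.15)·180 + (+0.65)·400 + (+0.00)·270 = 233.00
  d_C = (-0.25)·180 + (-0.30)·400 + (+0.75)·270 = 37.50

d_M = 32.50, d_A = 233.00, d_C = 37.50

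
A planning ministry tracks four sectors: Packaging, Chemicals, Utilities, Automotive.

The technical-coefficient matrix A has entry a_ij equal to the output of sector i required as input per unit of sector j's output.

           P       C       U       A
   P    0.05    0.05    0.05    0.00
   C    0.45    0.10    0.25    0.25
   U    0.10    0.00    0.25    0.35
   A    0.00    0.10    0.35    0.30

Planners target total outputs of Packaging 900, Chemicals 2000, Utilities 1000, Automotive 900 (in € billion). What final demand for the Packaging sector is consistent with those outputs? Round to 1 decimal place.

d_P = 705.0

I − A =
  [   0.95    -0.05    -0.05     0.00]
  [  -0.45     0.90    -0.25    -0.25]
  [  -0.10     0.00     0.75    -0.35]
  [   0.00    -0.10    -0.35     0.70]
d = (I − A) x:
  d_P = (+0.95)·900 + (-0.05)·2000 + (-0.05)·1000 + (+0.00)·900 = 705.0
  d_C = (-0.45)·900 + (+0.90)·2000 + (-0.25)·1000 + (-0.25)·900 = 920.0
  d_U = (-0.10)·900 + (+0.00)·2000 + (+0.75)·1000 + (-0.35)·900 = 345.0
  d_A = (+0.00)·900 + (-0.10)·2000 + (-0.35)·1000 + (+0.70)·900 = 80.0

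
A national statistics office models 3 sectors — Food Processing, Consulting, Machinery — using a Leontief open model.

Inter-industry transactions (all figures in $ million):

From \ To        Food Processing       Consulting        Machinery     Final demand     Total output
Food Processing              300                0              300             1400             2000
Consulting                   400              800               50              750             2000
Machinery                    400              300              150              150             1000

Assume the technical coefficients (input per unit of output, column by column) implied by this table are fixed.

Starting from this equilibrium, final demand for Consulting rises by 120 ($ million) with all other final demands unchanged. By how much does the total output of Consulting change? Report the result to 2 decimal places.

Technical coefficients a_ij = z_ij / X_j:
  a_11 = 300/2000 = 0.15, a_21 = 400/2000 = 0.20, a_31 = 400/2000 = 0.20
  a_12 = 0/2000 = 0.00, a_22 = 800/2000 = 0.40, a_32 = 300/2000 = 0.15
  a_13 = 300/1000 = 0.30, a_23 = 50/1000 = 0.05, a_33 = 150/1000 = 0.15
I − A =
  [   0.85     0.00    -0.30]
  [  -0.20     0.60    -0.05]
  [  -0.20    -0.15     0.85]
Cofactors of I−A, C_ij = (−1)^(i+j)·(minor ij) (rows/columns in the sector order above):
  C_11 = (0.60)(0.85) − (-0.05)(-0.15) = 0.5025
  C_12 = −[(-0.20)(0.85) − (-0.05)(-0.20)] = 0.1800
  C_13 = (-0.20)(-0.15) − (0.60)(-0.20) = 0.1500
  C_21 = −[(0.00)(0.85) − (-0.30)(-0.15)] = 0.0450
  C_22 = (0.85)(0.85) − (-0.30)(-0.20) = 0.6625
  C_23 = −[(0.85)(-0.15) − (0.00)(-0.20)] = 0.1275
  C_31 = (0.00)(-0.05) − (-0.30)(0.60) = 0.1800
  C_32 = −[(0.85)(-0.05) − (-0.30)(-0.20)] = 0.1025
  C_33 = (0.85)(0.60) − (0.00)(-0.20) = 0.5100
det(I−A) = Σ_j (I−A)_1j·C_1j = (0.85)(0.5025) + (0.00)(0.1800) + (-0.30)(0.1500) = 0.382125
adj(I−A) = Cᵀ =
  [ 0.5025   0.0450   0.1800]
  [ 0.1800   0.6625   0.1025]
  [ 0.1500   0.1275   0.5100]
(I − A)⁻¹ = adj(I−A) / det(I−A) ≈
  [   1.3150     0.1178     0.4711]
  [   0.4711     1.7337     0.2682]
  [   0.3925     0.3337     1.3346]
Δx = (I − A)⁻¹ Δd with Δd having +120 in the Consulting component and 0 elsewhere.
So Δx_2 = L_22 · (+120), where L_22 = adj(I−A)_22 / det(I−A) = 0.6625 / 0.382125.
Δx_2 = 0.6625 × (+120) / 0.382125 = 79.50 / 0.382125 ≈ 208.05.

Δx_2 = 208.05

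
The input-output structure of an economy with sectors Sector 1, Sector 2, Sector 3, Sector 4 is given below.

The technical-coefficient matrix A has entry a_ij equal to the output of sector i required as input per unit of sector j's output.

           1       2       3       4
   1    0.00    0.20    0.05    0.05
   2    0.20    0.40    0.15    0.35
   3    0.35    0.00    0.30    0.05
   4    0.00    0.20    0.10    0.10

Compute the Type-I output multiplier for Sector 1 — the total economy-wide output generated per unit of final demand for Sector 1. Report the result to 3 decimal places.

m_1 = 2.660

I − A =
  [   1.00    -0.20    -0.05    -0.05]
  [  -0.20     0.60    -0.15    -0.35]
  [  -0.35     0.00     0.70    -0.05]
  [   0.00    -0.20    -0.10     0.90]
Compute the cofactors C_ij = (−1)^(i+j)·(3×3 minor ij) of I−A; the adjugate is their transpose:
adj(I−A) = Cᵀ =
  [ 0.3245   0.1325   0.0620   0.0730]
  [ 0.1845   0.6075   0.1800   0.2565]
  [ 0.1665   0.0765   0.4320   0.0630]
  [ 0.0595   0.1435   0.0880   0.3710]
det(I−A) = Σ_j (I−A)_1j·C_1j = (1.00)(0.3245) + (-0.20)(0.1845) + (-0.05)(0.1665) + (-0.05)(0.0595) = 0.2763
(I − A)⁻¹ = adj(I−A) / det(I−A) ≈
  [   1.1744     0.4796     0.2244     0.2642]
  [   0.6678     2.1987     0.6515     0.9283]
  [   0.6026     0.2769     1.5635     0.2280]
  [   0.2153     0.5194     0.3185     1.3427]
The output multiplier for sector j is the column-j sum of the Leontief inverse (I − A)⁻¹ = adj(I−A) / det(I−A).
Column 1 of adj(I−A): (0.3245, 0.1845, 0.1665, 0.0595); det(I−A) = 0.2763.
m_1 = (0.3245 + 0.1845 + 0.1665 + 0.0595) / 0.2763 = 0.735 / 0.2763 ≈ 2.660.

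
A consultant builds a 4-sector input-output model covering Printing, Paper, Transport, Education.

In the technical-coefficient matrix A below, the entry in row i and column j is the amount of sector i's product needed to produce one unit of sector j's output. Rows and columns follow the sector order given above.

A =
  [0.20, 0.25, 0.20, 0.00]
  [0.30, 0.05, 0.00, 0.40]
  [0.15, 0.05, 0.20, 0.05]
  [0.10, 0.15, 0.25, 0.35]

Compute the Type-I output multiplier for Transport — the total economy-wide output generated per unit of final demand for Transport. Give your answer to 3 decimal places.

I − A =
  [   0.80    -0.25    -0.20     0.00]
  [  -0.30     0.95     0.00    -0.40]
  [  -0.15    -0.05     0.80    -0.05]
  [  -0.10    -0.15    -0.25     0.65]
Compute the cofactors C_ij = (−1)^(i+j)·(3×3 minor ij) of I−A; the adjugate is their transpose:
adj(I−A) = Cᵀ =
  [ 0.429125   0.134875   0.136500   0.093500]
  [ 0.199250   0.385500   0.127000   0.247000]
  [ 0.102375   0.057625   0.387250   0.065250]
  [ 0.151375   0.131875   0.199250   0.516500]
det(I−A) = Σ_j (I−A)_1j·C_1j = (0.80)(0.429125) + (-0.25)(0.199250) + (-0.20)(0.102375) + (0.00)(0.151375) = 0.2730125
(I − A)⁻¹ = adj(I−A) / det(I−A) ≈
  [   1.5718     0.4940     0.5000     0.3425]
  [   0.7298     1.4120     0.4652     0.9047]
  [   0.3750     0.2111     1.4184     0.2390]
  [   0.5545     0.4830     0.7298     1.8919]
The output multiplier for sector j is the column-j sum of the Leontief inverse (I − A)⁻¹ = adj(I−A) / det(I−A).
Column 3 of adj(I−A): (0.136500, 0.127000, 0.387250, 0.199250); det(I−A) = 0.2730125.
m_3 = (0.136500 + 0.127000 + 0.387250 + 0.199250) / 0.2730125 = 0.85 / 0.2730125 ≈ 3.113.

m_3 = 3.113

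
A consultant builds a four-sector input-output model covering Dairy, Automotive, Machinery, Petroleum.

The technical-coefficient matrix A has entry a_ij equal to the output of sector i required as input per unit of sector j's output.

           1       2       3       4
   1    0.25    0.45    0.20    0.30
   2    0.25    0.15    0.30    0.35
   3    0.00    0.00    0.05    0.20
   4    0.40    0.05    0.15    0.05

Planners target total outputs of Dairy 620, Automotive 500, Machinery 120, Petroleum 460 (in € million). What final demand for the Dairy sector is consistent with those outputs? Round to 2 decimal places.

d_1 = 78.00

I − A =
  [   0.75    -0.45    -0.20    -0.30]
  [  -0.25     0.85    -0.30    -0.35]
  [   0.00     0.00     0.95    -0.20]
  [  -0.40    -0.05    -0.15     0.95]
d = (I − A) x:
  d_1 = (+0.75)·620 + (-0.45)·500 + (-0.20)·120 + (-0.30)·460 = 78.00
  d_2 = (-0.25)·620 + (+0.85)·500 + (-0.30)·120 + (-0.35)·460 = 73.00
  d_3 = (+0.00)·620 + (+0.00)·500 + (+0.95)·120 + (-0.20)·460 = 22.00
  d_4 = (-0.40)·620 + (-0.05)·500 + (-0.15)·120 + (+0.95)·460 = 146.00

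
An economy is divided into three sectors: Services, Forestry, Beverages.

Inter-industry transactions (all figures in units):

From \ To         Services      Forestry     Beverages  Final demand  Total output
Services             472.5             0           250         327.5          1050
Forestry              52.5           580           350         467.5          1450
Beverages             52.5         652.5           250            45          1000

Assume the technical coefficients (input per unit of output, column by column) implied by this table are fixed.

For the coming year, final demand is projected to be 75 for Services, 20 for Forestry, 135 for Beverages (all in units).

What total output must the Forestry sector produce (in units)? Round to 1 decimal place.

x_F = 269.4

Technical coefficients a_ij = z_ij / X_j:
  a_SS = 472.5/1050 = 0.45, a_FS = 52.5/1050 = 0.05, a_BS = 52.5/1050 = 0.05
  a_SF = 0/1450 = 0.00, a_FF = 580/1450 = 0.40, a_BF = 652.5/1450 = 0.45
  a_SB = 250/1000 = 0.25, a_FB = 350/1000 = 0.35, a_BB = 250/1000 = 0.25
I − A =
  [   0.55     0.00    -0.25]
  [  -0.05     0.60    -0.35]
  [  -0.05    -0.45     0.75]
Cofactors of I−A, C_ij = (−1)^(i+j)·(minor ij) (rows/columns in the sector order above):
  C_11 = (0.60)(0.75) − (-0.35)(-0.45) = 0.2925
  C_12 = −[(-0.05)(0.75) − (-0.35)(-0.05)] = 0.0550
  C_13 = (-0.05)(-0.45) − (0.60)(-0.05) = 0.0525
  C_21 = −[(0.00)(0.75) − (-0.25)(-0.45)] = 0.1125
  C_22 = (0.55)(0.75) − (-0.25)(-0.05) = 0.4000
  C_23 = −[(0.55)(-0.45) − (0.00)(-0.05)] = 0.2475
  C_31 = (0.00)(-0.35) − (-0.25)(0.60) = 0.1500
  C_32 = −[(0.55)(-0.35) − (-0.25)(-0.05)] = 0.2050
  C_33 = (0.55)(0.60) − (0.00)(-0.05) = 0.3300
det(I−A) = Σ_j (I−A)_1j·C_1j = (0.55)(0.2925) + (0.00)(0.0550) + (-0.25)(0.0525) = 0.14775
adj(I−A) = Cᵀ =
  [ 0.2925   0.1125   0.1500]
  [ 0.0550   0.4000   0.2050]
  [ 0.0525   0.2475   0.3300]
(I − A)⁻¹ = adj(I−A) / det(I−A) ≈
  [   1.9797     0.7614     1.0152]
  [   0.3723     2.7073     1.3875]
  [   0.3553     1.6751     2.2335]
x = (I − A)⁻¹ d = adj(I−A)·d / det(I−A), with det(I−A) = 0.14775:
  x_S = (0.2925·75 + 0.1125·20 + 0.1500·135) / 0.14775 = 44.4375 / 0.14775 ≈ 300.8
  x_F = (0.0550·75 + 0.4000·20 + 0.2050·135) / 0.14775 = 39.80 / 0.14775 ≈ 269.4
  x_B = (0.0525·75 + 0.2475·20 + 0.3300·135) / 0.14775 = 53.4375 / 0.14775 ≈ 361.7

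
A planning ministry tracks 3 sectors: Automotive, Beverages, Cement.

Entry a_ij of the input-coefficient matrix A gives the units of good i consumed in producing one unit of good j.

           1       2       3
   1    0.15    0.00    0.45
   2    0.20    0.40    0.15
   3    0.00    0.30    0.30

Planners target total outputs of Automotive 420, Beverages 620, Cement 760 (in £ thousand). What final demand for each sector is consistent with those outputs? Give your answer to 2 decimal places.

I − A =
  [   0.85     0.00    -0.45]
  [  -0.20     0.60    -0.15]
  [   0.00    -0.30     0.70]
d = (I − A) x:
  d_1 = (+0.85)·420 + (+0.00)·620 + (-0.45)·760 = 15.00
  d_2 = (-0.20)·420 + (+0.60)·620 + (-0.15)·760 = 174.00
  d_3 = (+0.00)·420 + (-0.30)·620 + (+0.70)·760 = 346.00

d_1 = 15.00, d_2 = 174.00, d_3 = 346.00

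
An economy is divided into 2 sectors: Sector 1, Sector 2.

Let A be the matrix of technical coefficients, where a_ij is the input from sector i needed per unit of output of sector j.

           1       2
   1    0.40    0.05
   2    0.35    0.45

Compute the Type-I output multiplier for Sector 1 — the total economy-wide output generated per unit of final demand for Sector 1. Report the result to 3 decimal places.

m_1 = 2.880

I − A =
  [   0.60    -0.05]
  [  -0.35     0.55]
det(I−A) = (0.60)(0.55) − (-0.05)(-0.35) = 0.3125
adj(I−A) = [[0.55, 0.05], [0.35, 0.60]]
(I − A)⁻¹ = adj(I−A) / det(I−A) ≈
  [   1.7600     0.1600]
  [   1.1200     1.9200]
The output multiplier for sector j is the column-j sum of the Leontief inverse (I − A)⁻¹ = adj(I−A) / det(I−A).
Column 1 of adj(I−A): (0.55, 0.35); det(I−A) = 0.3125.
m_1 = (0.55 + 0.35) / 0.3125 = 0.90 / 0.3125 = 2.880.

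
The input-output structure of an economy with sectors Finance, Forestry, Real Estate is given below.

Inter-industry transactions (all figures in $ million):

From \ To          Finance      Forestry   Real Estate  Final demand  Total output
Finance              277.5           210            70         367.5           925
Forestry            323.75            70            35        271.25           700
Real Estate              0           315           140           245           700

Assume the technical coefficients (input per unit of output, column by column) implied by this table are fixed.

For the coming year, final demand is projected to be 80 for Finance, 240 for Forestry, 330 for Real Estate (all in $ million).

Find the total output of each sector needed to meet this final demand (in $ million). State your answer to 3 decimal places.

x_1 = 408.880, x_2 = 463.063, x_3 = 672.973

Technical coefficients a_ij = z_ij / X_j:
  a_11 = 277.5/925 = 0.30, a_21 = 323.75/925 = 0.35, a_31 = 0/925 = 0.00
  a_12 = 210/700 = 0.30, a_22 = 70/700 = 0.10, a_32 = 315/700 = 0.45
  a_13 = 70/700 = 0.10, a_23 = 35/700 = 0.05, a_33 = 140/700 = 0.20
I − A =
  [   0.70    -0.30    -0.10]
  [  -0.35     0.90    -0.05]
  [   0.00    -0.45     0.80]
Cofactors of I−A, C_ij = (−1)^(i+j)·(minor ij) (rows/columns in the sector order above):
  C_11 = (0.90)(0.80) − (-0.05)(-0.45) = 0.6975
  C_12 = −[(-0.35)(0.80) − (-0.05)(0.00)] = 0.2800
  C_13 = (-0.35)(-0.45) − (0.90)(0.00) = 0.1575
  C_21 = −[(-0.30)(0.80) − (-0.10)(-0.45)] = 0.2850
  C_22 = (0.70)(0.80) − (-0.10)(0.00) = 0.5600
  C_23 = −[(0.70)(-0.45) − (-0.30)(0.00)] = 0.3150
  C_31 = (-0.30)(-0.05) − (-0.10)(0.90) = 0.1050
  C_32 = −[(0.70)(-0.05) − (-0.10)(-0.35)] = 0.0700
  C_33 = (0.70)(0.90) − (-0.30)(-0.35) = 0.5250
det(I−A) = Σ_j (I−A)_1j·C_1j = (0.70)(0.6975) + (-0.30)(0.2800) + (-0.10)(0.1575) = 0.3885
adj(I−A) = Cᵀ =
  [ 0.6975   0.2850   0.1050]
  [ 0.2800   0.5600   0.0700]
  [ 0.1575   0.3150   0.5250]
(I − A)⁻¹ = adj(I−A) / det(I−A) ≈
  [   1.7954     0.7336     0.2703]
  [   0.7207     1.4414     0.1802]
  [   0.4054     0.8108     1.3514]
x = (I − A)⁻¹ d = adj(I−A)·d / det(I−A), with det(I−A) = 0.3885:
  x_1 = (0.6975·80 + 0.2850·240 + 0.1050·330) / 0.3885 = 158.85 / 0.3885 ≈ 408.880
  x_2 = (0.2800·80 + 0.5600·240 + 0.0700·330) / 0.3885 = 179.90 / 0.3885 ≈ 463.063
  x_3 = (0.1575·80 + 0.3150·240 + 0.5250·330) / 0.3885 = 261.45 / 0.3885 ≈ 672.973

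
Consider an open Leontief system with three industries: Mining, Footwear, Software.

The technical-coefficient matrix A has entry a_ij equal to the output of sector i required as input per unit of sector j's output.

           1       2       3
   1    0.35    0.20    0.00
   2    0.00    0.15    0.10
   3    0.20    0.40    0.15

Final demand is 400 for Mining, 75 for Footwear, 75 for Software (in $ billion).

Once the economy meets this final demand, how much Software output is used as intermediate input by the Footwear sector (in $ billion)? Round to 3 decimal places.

I − A =
  [   0.65    -0.20     0.00]
  [   0.00     0.85    -0.10]
  [  -0.20    -0.40     0.85]
Cofactors of I−A, C_ij = (−1)^(i+j)·(minor ij) (rows/columns in the sector order above):
  C_11 = (0.85)(0.85) − (-0.10)(-0.40) = 0.6825
  C_12 = −[(0.00)(0.85) − (-0.10)(-0.20)] = 0.0200
  C_13 = (0.00)(-0.40) − (0.85)(-0.20) = 0.1700
  C_21 = −[(-0.20)(0.85) − (0.00)(-0.40)] = 0.1700
  C_22 = (0.65)(0.85) − (0.00)(-0.20) = 0.5525
  C_23 = −[(0.65)(-0.40) − (-0.20)(-0.20)] = 0.3000
  C_31 = (-0.20)(-0.10) − (0.00)(0.85) = 0.0200
  C_32 = −[(0.65)(-0.10) − (0.00)(0.00)] = 0.0650
  C_33 = (0.65)(0.85) − (-0.20)(0.00) = 0.5525
det(I−A) = Σ_j (I−A)_1j·C_1j = (0.65)(0.6825) + (-0.20)(0.0200) + (0.00)(0.1700) = 0.439625
adj(I−A) = Cᵀ =
  [ 0.6825   0.1700   0.0200]
  [ 0.0200   0.5525   0.0650]
  [ 0.1700   0.3000   0.5525]
(I − A)⁻¹ = adj(I−A) / det(I−A) ≈
  [   1.5525     0.3867     0.0455]
  [   0.0455     1.2568     0.1479]
  [   0.3867     0.6824     1.2568]
First solve x = (I − A)⁻¹ d = adj(I−A)·d / det(I−A); in particular x_2 = (0.0200·400 + 0.5525·75 + 0.0650·75) / 0.439625 = 54.3125 / 0.439625 ≈ 123.54279.
Intermediate flow from 3 to 2: z_32 = a_32 · x_2 = 0.40 × 54.3125 / 0.439625 = 21.725 / 0.439625 ≈ 49.417.

z_32 = 49.417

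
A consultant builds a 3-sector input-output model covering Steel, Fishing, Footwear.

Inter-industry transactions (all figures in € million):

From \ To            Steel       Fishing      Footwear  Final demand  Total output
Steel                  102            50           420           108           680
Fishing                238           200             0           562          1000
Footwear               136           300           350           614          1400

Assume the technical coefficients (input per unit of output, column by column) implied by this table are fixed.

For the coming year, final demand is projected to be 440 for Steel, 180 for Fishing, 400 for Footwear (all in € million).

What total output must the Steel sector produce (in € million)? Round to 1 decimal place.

Technical coefficients a_ij = z_ij / X_j:
  a_11 = 102/680 = 0.15, a_21 = 238/680 = 0.35, a_31 = 136/680 = 0.20
  a_12 = 50/1000 = 0.05, a_22 = 200/1000 = 0.20, a_32 = 300/1000 = 0.30
  a_13 = 420/1400 = 0.30, a_23 = 0/1400 = 0.00, a_33 = 350/1400 = 0.25
I − A =
  [   0.85    -0.05    -0.30]
  [  -0.35     0.80     0.00]
  [  -0.20    -0.30     0.75]
Cofactors of I−A, C_ij = (−1)^(i+j)·(minor ij) (rows/columns in the sector order above):
  C_11 = (0.80)(0.75) − (0.00)(-0.30) = 0.6000
  C_12 = −[(-0.35)(0.75) − (0.00)(-0.20)] = 0.2625
  C_13 = (-0.35)(-0.30) − (0.80)(-0.20) = 0.2650
  C_21 = −[(-0.05)(0.75) − (-0.30)(-0.30)] = 0.1275
  C_22 = (0.85)(0.75) − (-0.30)(-0.20) = 0.5775
  C_23 = −[(0.85)(-0.30) − (-0.05)(-0.20)] = 0.2650
  C_31 = (-0.05)(0.00) − (-0.30)(0.80) = 0.2400
  C_32 = −[(0.85)(0.00) − (-0.30)(-0.35)] = 0.1050
  C_33 = (0.85)(0.80) − (-0.05)(-0.35) = 0.6625
det(I−A) = Σ_j (I−A)_1j·C_1j = (0.85)(0.6000) + (-0.05)(0.2625) + (-0.30)(0.2650) = 0.417375
adj(I−A) = Cᵀ =
  [ 0.6000   0.1275   0.2400]
  [ 0.2625   0.5775   0.1050]
  [ 0.2650   0.2650   0.6625]
(I − A)⁻¹ = adj(I−A) / det(I−A) ≈
  [   1.4376     0.3055     0.5750]
  [   0.6289     1.3836     0.2516]
  [   0.6349     0.6349     1.5873]
x = (I − A)⁻¹ d = adj(I−A)·d / det(I−A), with det(I−A) = 0.417375:
  x_1 = (0.6000·440 + 0.1275·180 + 0.2400·400) / 0.417375 = 382.95 / 0.417375 ≈ 917.5
  x_2 = (0.2625·440 + 0.5775·180 + 0.1050·400) / 0.417375 = 261.45 / 0.417375 ≈ 626.4
  x_3 = (0.2650·440 + 0.2650·180 + 0.6625·400) / 0.417375 = 429.30 / 0.417375 ≈ 1028.6

x_1 = 917.5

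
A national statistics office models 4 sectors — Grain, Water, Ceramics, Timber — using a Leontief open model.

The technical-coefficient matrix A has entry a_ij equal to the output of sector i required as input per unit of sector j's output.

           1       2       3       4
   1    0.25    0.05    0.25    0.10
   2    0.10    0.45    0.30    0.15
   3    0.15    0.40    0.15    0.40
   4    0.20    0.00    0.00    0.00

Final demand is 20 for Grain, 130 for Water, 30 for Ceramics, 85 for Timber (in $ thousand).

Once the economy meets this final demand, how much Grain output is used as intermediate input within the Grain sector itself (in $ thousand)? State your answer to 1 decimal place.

z_11 = 50.0

I − A =
  [   0.75    -0.05    -0.25    -0.10]
  [  -0.10     0.55    -0.30    -0.15]
  [  -0.15    -0.40     0.85    -0.40]
  [  -0.20     0.00     0.00     1.00]
Compute the cofactors C_ij = (−1)^(i+j)·(3×3 minor ij) of I−A; the adjugate is their transpose:
adj(I−A) = Cᵀ =
  [ 0.347500   0.142500   0.152500   0.117125]
  [ 0.179500   0.563000   0.251500   0.203000]
  [ 0.178500   0.303500   0.395000   0.221375]
  [ 0.069500   0.028500   0.030500   0.223500]
det(I−A) = Σ_j (I−A)_1j·C_1j = (0.75)(0.347500) + (-0.05)(0.179500) + (-0.25)(0.178500) + (-0.10)(0.069500) = 0.200075
(I − A)⁻¹ = adj(I−A) / det(I−A) ≈
  [   1.7368     0.7122     0.7622     0.5854]
  [   0.8972     2.8139     1.2570     1.0146]
  [   0.8922     1.5169     1.9743     1.1065]
  [   0.3474     0.1424     0.1524     1.1171]
First solve x = (I − A)⁻¹ d = adj(I−A)·d / det(I−A); in particular x_1 = (0.347500·20 + 0.142500·130 + 0.152500·30 + 0.117125·85) / 0.200075 = 40.005625 / 0.200075 ≈ 199.953.
Intermediate flow from 1 to 1: z_11 = a_11 · x_1 = 0.25 × 40.005625 / 0.200075 = 10.00140625 / 0.200075 ≈ 50.0.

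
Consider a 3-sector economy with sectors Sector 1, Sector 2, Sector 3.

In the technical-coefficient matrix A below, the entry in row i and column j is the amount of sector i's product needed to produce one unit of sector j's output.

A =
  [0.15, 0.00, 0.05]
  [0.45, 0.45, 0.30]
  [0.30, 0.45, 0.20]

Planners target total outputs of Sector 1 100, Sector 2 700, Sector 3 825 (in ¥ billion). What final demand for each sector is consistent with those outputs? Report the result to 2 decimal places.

I − A =
  [   0.85     0.00    -0.05]
  [  -0.45     0.55    -0.30]
  [  -0.30    -0.45     0.80]
d = (I − A) x:
  d_1 = (+0.85)·100 + (+0.00)·700 + (-0.05)·825 = 43.75
  d_2 = (-0.45)·100 + (+0.55)·700 + (-0.30)·825 = 92.50
  d_3 = (-0.30)·100 + (-0.45)·700 + (+0.80)·825 = 315.00

d_1 = 43.75, d_2 = 92.50, d_3 = 315.00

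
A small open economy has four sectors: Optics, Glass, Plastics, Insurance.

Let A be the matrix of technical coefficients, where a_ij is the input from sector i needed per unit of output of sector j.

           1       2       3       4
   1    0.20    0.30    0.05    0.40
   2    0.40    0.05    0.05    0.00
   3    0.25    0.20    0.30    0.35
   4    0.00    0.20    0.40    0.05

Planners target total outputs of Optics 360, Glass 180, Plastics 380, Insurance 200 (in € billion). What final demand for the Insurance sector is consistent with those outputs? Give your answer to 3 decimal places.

I − A =
  [   0.80    -0.30    -0.05    -0.40]
  [  -0.40     0.95    -0.05     0.00]
  [  -0.25    -0.20     0.70    -0.35]
  [   0.00    -0.20    -0.40     0.95]
d = (I − A) x:
  d_1 = (+0.80)·360 + (-0.30)·180 + (-0.05)·380 + (-0.40)·200 = 135.000
  d_2 = (-0.40)·360 + (+0.95)·180 + (-0.05)·380 + (+0.00)·200 = 8.000
  d_3 = (-0.25)·360 + (-0.20)·180 + (+0.70)·380 + (-0.35)·200 = 70.000
  d_4 = (+0.00)·360 + (-0.20)·180 + (-0.40)·380 + (+0.95)·200 = 2.000

d_4 = 2.000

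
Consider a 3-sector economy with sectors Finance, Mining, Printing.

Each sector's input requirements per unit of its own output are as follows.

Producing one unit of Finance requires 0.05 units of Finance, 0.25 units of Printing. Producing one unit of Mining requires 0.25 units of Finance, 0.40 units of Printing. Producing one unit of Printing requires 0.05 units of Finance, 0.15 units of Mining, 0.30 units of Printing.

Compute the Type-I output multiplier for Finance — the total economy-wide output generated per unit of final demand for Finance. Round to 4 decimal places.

m_1 = 1.5824

I − A =
  [   0.95    -0.25    -0.05]
  [   0.00     1.00    -0.15]
  [  -0.25    -0.40     0.70]
Cofactors of I−A, C_ij = (−1)^(i+j)·(minor ij) (rows/columns in the sector order above):
  C_11 = (1.00)(0.70) − (-0.15)(-0.40) = 0.6400
  C_12 = −[(0.00)(0.70) − (-0.15)(-0.25)] = 0.0375
  C_13 = (0.00)(-0.40) − (1.00)(-0.25) = 0.2500
  C_21 = −[(-0.25)(0.70) − (-0.05)(-0.40)] = 0.1950
  C_22 = (0.95)(0.70) − (-0.05)(-0.25) = 0.6525
  C_23 = −[(0.95)(-0.40) − (-0.25)(-0.25)] = 0.4425
  C_31 = (-0.25)(-0.15) − (-0.05)(1.00) = 0.0875
  C_32 = −[(0.95)(-0.15) − (-0.05)(0.00)] = 0.1425
  C_33 = (0.95)(1.00) − (-0.25)(0.00) = 0.9500
det(I−A) = Σ_j (I−A)_1j·C_1j = (0.95)(0.6400) + (-0.25)(0.0375) + (-0.05)(0.2500) = 0.586125
adj(I−A) = Cᵀ =
  [ 0.6400   0.1950   0.0875]
  [ 0.0375   0.6525   0.1425]
  [ 0.2500   0.4425   0.9500]
(I − A)⁻¹ = adj(I−A) / det(I−A) ≈
  [   1.09192     0.33269     0.14929]
  [   0.06398     1.11324     0.24312]
  [   0.42653     0.75496     1.62081]
The output multiplier for sector j is the column-j sum of the Leontief inverse (I − A)⁻¹ = adj(I−A) / det(I−A).
Column 1 of adj(I−A): (0.6400, 0.0375, 0.2500); det(I−A) = 0.586125.
m_1 = (0.6400 + 0.0375 + 0.2500) / 0.586125 = 0.9275 / 0.586125 ≈ 1.5824.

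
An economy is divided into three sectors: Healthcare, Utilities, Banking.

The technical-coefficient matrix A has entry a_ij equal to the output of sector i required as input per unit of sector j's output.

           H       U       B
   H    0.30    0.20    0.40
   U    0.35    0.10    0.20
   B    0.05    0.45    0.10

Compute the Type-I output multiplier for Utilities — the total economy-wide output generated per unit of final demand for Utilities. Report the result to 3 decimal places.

m_U = 3.617

I − A =
  [   0.70    -0.20    -0.40]
  [  -0.35     0.90    -0.20]
  [  -0.05    -0.45     0.90]
Cofactors of I−A, C_ij = (−1)^(i+j)·(minor ij) (rows/columns in the sector order above):
  C_11 = (0.90)(0.90) − (-0.20)(-0.45) = 0.7200
  C_12 = −[(-0.35)(0.90) − (-0.20)(-0.05)] = 0.3250
  C_13 = (-0.35)(-0.45) − (0.90)(-0.05) = 0.2025
  C_21 = −[(-0.20)(0.90) − (-0.40)(-0.45)] = 0.3600
  C_22 = (0.70)(0.90) − (-0.40)(-0.05) = 0.6100
  C_23 = −[(0.70)(-0.45) − (-0.20)(-0.05)] = 0.3250
  C_31 = (-0.20)(-0.20) − (-0.40)(0.90) = 0.4000
  C_32 = −[(0.70)(-0.20) − (-0.40)(-0.35)] = 0.2800
  C_33 = (0.70)(0.90) − (-0.20)(-0.35) = 0.5600
det(I−A) = Σ_j (I−A)_1j·C_1j = (0.70)(0.7200) + (-0.20)(0.3250) + (-0.40)(0.2025) = 0.3580
adj(I−A) = Cᵀ =
  [ 0.7200   0.3600   0.4000]
  [ 0.3250   0.6100   0.2800]
  [ 0.2025   0.3250   0.5600]
(I − A)⁻¹ = adj(I−A) / det(I−A) ≈
  [   2.0112     1.0056     1.1173]
  [   0.9078     1.7039     0.7821]
  [   0.5656     0.9078     1.5642]
The output multiplier for sector j is the column-j sum of the Leontief inverse (I − A)⁻¹ = adj(I−A) / det(I−A).
Column U of adj(I−A): (0.3600, 0.6100, 0.3250); det(I−A) = 0.3580.
m_U = (0.3600 + 0.6100 + 0.3250) / 0.3580 = 1.295 / 0.3580 ≈ 3.617.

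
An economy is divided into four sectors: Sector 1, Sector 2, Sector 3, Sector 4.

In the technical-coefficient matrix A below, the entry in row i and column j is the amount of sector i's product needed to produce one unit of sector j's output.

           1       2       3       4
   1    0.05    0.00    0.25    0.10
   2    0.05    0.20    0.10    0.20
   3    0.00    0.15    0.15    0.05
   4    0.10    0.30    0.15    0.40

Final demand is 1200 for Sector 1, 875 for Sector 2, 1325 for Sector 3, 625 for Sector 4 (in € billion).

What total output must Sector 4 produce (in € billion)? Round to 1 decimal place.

x_4 = 3065.1

I − A =
  [   0.95     0.00    -0.25    -0.10]
  [  -0.05     0.80    -0.10    -0.20]
  [   0.00    -0.15     0.85    -0.05]
  [  -0.10    -0.30    -0.15     0.60]
Compute the cofactors C_ij = (−1)^(i+j)·(3×3 minor ij) of I−A; the adjugate is their transpose:
adj(I−A) = Cᵀ =
  [ 0.336000   0.054000   0.120000   0.084000]
  [ 0.042625   0.467625   0.097750   0.171125]
  [ 0.012250   0.098250   0.389500   0.067250]
  [ 0.080375   0.267375   0.166250   0.629875]
det(I−A) = Σ_j (I−A)_1j·C_1j = (0.95)(0.336000) + (0.00)(0.042625) + (-0.25)(0.012250) + (-0.10)(0.080375) = 0.3081
(I − A)⁻¹ = adj(I−A) / det(I−A) ≈
  [   1.0906     0.1753     0.3895     0.2726]
  [   0.1383     1.5178     0.3173     0.5554]
  [   0.0398     0.3189     1.2642     0.2183]
  [   0.2609     0.8678     0.5396     2.0444]
x = (I − A)⁻¹ d = adj(I−A)·d / det(I−A), with det(I−A) = 0.3081:
  x_1 = (0.336000·1200 + 0.054000·875 + 0.120000·1325 + 0.084000·625) / 0.3081 = 661.95 / 0.3081 ≈ 2148.5
  x_2 = (0.042625·1200 + 0.467625·875 + 0.097750·1325 + 0.171125·625) / 0.3081 = 696.79375 / 0.3081 ≈ 2261.6
  x_3 = (0.012250·1200 + 0.098250·875 + 0.389500·1325 + 0.067250·625) / 0.3081 = 658.7875 / 0.3081 ≈ 2138.2
  x_4 = (0.080375·1200 + 0.267375·875 + 0.166250·1325 + 0.629875·625) / 0.3081 = 944.35625 / 0.3081 ≈ 3065.1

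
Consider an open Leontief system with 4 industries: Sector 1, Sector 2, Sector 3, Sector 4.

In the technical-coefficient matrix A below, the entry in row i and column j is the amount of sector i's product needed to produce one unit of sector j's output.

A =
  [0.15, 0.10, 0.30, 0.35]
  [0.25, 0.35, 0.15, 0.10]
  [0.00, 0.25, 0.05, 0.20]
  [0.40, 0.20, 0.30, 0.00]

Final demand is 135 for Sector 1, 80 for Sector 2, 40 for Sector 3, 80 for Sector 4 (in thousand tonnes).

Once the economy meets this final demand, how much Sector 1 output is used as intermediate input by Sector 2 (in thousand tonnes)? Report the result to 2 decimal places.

I − A =
  [   0.85    -0.10    -0.30    -0.35]
  [  -0.25     0.65    -0.15    -0.10]
  [   0.00    -0.25     0.95    -0.20]
  [  -0.40    -0.20    -0.30     1.00]
Compute the cofactors C_ij = (−1)^(i+j)·(3×3 minor ij) of I−A; the adjugate is their transpose:
adj(I−A) = Cᵀ =
  [ 0.508500   0.268750   0.285750   0.262000]
  [ 0.272500   0.599500   0.245250   0.204375]
  [ 0.134500   0.219500   0.398000   0.148625]
  [ 0.298250   0.293250   0.282750   0.450500]
det(I−A) = Σ_j (I−A)_1j·C_1j = (0.85)(0.508500) + (-0.10)(0.272500) + (-0.30)(0.134500) + (-0.35)(0.298250) = 0.2602375
(I − A)⁻¹ = adj(I−A) / det(I−A) ≈
  [   1.9540     1.0327     1.0980     1.0068]
  [   1.0471     2.3037     0.9424     0.7853]
  [   0.5168     0.8435     1.5294     0.5711]
  [   1.1461     1.1269     1.0865     1.7311]
First solve x = (I − A)⁻¹ d = adj(I−A)·d / det(I−A); in particular x_2 = (0.272500·135 + 0.599500·80 + 0.245250·40 + 0.204375·80) / 0.2602375 = 110.9075 / 0.2602375 ≈ 426.1780.
Intermediate flow from 1 to 2: z_12 = a_12 · x_2 = 0.10 × 110.9075 / 0.2602375 = 11.09075 / 0.2602375 ≈ 42.62.

z_12 = 42.62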